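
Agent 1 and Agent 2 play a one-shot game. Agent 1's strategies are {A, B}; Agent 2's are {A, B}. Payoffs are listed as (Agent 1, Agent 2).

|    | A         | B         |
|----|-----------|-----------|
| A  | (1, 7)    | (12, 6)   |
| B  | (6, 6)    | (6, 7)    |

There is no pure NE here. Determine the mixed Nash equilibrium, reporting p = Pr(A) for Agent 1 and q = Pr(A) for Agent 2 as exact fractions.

Each player's mixing probability is pinned down by making the *other* player indifferent.
Agent 2 indifferent between A and B: p·7 + (1−p)·6 = p·6 + (1−p)·7 ⟹ 6 + 1p = 7 + (-1)p ⟹ p = 1/2.
Agent 1 indifferent between A and B: q·1 + (1−q)·12 = q·6 + (1−q)·6 ⟹ 12 + (-11)q = 6 + 0q ⟹ q = 6/11.

p = 1/2, q = 6/11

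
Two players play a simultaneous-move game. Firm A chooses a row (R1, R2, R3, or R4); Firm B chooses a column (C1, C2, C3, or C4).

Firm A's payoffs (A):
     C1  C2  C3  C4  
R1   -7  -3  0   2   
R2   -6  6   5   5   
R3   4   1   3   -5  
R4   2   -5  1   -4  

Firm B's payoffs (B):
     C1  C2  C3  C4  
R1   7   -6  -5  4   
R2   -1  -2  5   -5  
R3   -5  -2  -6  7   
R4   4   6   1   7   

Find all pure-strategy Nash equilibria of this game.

A profile is a Nash equilibrium when each player is best-responding to the other.
Firm A's best responses — vs C1: R3 (payoff 4); vs C2: R2 (payoff 6); vs C3: R2 (payoff 5); vs C4: R2 (payoff 5).
Firm B's best responses — vs R1: C1 (payoff 7); vs R2: C3 (payoff 5); vs R3: C4 (payoff 7); vs R4: C4 (payoff 7).
The only mutual best response is (R2, C3); neither player gains by switching there.

(R2, C3)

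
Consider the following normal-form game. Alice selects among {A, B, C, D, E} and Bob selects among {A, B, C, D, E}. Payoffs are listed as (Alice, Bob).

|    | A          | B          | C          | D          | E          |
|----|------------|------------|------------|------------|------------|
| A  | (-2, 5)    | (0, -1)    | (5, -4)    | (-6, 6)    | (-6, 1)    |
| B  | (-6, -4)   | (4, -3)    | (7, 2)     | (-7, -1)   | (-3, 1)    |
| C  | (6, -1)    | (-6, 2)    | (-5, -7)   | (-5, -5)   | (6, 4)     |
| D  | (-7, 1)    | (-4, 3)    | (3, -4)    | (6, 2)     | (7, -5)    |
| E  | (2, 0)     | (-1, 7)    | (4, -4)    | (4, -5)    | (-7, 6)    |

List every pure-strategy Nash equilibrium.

A profile is a Nash equilibrium when each player is best-responding to the other.
Alice's best responses — vs A: C (payoff 6); vs B: B (payoff 4); vs C: B (payoff 7); vs D: D (payoff 6); vs E: D (payoff 7).
Bob's best responses — vs A: D (payoff 6); vs B: C (payoff 2); vs C: E (payoff 4); vs D: B (payoff 3); vs E: B (payoff 7).
The only mutual best response is (B, C); neither player gains by switching there.

(B, C)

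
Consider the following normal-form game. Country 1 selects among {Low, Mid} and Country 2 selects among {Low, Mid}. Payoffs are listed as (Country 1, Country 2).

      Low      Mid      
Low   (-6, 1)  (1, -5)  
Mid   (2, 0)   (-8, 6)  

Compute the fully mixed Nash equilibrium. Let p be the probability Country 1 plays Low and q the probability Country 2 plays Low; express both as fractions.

p = 1/2, q = 9/17

In a mixed NE each player is indifferent between their pure strategies, so the opponent's mix sets the indifference.
Country 2 indifferent between Low and Mid: p·1 + (1−p)·0 = p·(-5) + (1−p)·6 ⟹ 0 + 1p = 6 + (-11)p ⟹ p = 1/2.
Country 1 indifferent between Low and Mid: q·(-6) + (1−q)·1 = q·2 + (1−q)·(-8) ⟹ 1 + (-7)q = (-8) + 10q ⟹ q = 9/17.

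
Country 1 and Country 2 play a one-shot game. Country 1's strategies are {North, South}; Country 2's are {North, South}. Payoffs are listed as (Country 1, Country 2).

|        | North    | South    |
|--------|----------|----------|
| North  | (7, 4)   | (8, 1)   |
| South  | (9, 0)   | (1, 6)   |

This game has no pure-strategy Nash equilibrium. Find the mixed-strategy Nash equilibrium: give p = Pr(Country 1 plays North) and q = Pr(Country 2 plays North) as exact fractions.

In a mixed NE each player is indifferent between their pure strategies, so the opponent's mix sets the indifference.
Country 2 indifferent between North and South: p·4 + (1−p)·0 = p·1 + (1−p)·6 ⟹ 0 + 4p = 6 + (-5)p ⟹ p = 2/3.
Country 1 indifferent between North and South: q·7 + (1−q)·8 = q·9 + (1−q)·1 ⟹ 8 + (-1)q = 1 + 8q ⟹ q = 7/9.

p = 2/3, q = 7/9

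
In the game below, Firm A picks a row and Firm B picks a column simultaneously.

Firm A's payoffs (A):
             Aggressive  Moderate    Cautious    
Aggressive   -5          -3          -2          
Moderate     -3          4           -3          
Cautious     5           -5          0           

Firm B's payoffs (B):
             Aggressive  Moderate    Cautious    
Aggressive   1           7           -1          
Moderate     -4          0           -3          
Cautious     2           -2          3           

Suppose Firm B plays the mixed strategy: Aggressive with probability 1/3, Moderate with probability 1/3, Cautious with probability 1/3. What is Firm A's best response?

Firm A's best reply maximizes expected payoff against the mix.
Aggressive: (1/3)·(-5) + (1/3)·(-3) + (1/3)·(-2) = -10/3
Moderate: (1/3)·(-3) + (1/3)·4 + (1/3)·(-3) = -2/3
Cautious: (1/3)·5 + (1/3)·(-5) + (1/3)·0 = 0
Highest expected payoff is 0, from Cautious.

Cautious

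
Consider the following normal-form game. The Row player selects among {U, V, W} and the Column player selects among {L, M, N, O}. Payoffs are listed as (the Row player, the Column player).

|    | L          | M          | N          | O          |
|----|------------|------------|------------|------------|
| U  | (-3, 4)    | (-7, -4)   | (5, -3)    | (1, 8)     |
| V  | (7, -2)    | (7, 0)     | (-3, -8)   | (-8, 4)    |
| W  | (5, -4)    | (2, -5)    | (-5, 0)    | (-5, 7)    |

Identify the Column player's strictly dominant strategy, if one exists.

A strategy is strictly dominant if it gives the Column player a strictly higher payoff than every other strategy, against every choice by the opponent.
O strictly dominates: vs U: 8 > each of {4, -4, -3}; vs V: 4 > each of {-2, 0, -8}; vs W: 7 > each of {-4, -5, 0}.

O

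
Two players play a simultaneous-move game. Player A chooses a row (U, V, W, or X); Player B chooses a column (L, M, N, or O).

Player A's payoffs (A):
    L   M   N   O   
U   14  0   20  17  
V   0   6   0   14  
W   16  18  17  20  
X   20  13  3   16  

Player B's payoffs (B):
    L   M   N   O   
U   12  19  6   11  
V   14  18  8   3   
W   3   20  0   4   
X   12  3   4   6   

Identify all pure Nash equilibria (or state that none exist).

(W, M) and (X, L)

A profile is a Nash equilibrium when each player is best-responding to the other.
Player A's best responses — vs L: X (payoff 20); vs M: W (payoff 18); vs N: U (payoff 20); vs O: W (payoff 20).
Player B's best responses — vs U: M (payoff 19); vs V: M (payoff 18); vs W: M (payoff 20); vs X: L (payoff 12).
Mutual best responses occur at (W, M) and (X, L); at each, neither player gains by switching.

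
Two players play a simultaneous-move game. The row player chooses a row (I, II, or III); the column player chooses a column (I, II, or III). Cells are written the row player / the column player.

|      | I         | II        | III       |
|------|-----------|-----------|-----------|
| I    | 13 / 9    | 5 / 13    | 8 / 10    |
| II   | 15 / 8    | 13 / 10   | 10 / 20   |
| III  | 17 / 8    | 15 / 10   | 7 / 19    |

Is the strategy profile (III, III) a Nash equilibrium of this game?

No

Holding the column player at III: the row player gets 7 from III but could get 10 by switching to II. The row player has a profitable deviation.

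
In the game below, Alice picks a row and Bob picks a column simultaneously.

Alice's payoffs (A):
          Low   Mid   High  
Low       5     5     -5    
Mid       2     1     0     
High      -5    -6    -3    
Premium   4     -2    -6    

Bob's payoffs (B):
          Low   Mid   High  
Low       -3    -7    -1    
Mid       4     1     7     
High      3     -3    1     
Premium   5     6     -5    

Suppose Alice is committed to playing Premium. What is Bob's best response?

Mid

With Alice fixed at Premium, Bob's payoffs are: Low → 5, Mid → 6, High → -5.
The maximum is 6, achieved by Mid.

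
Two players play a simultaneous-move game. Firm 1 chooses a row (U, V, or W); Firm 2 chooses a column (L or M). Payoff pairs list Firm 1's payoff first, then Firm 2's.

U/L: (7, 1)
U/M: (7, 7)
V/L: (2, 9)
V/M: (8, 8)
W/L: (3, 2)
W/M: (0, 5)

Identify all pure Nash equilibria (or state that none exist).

Find each player's best response to every opponent strategy; NE are the intersections.
Firm 1's best responses — vs L: U (payoff 7); vs M: V (payoff 8).
Firm 2's best responses — vs U: M (payoff 7); vs V: L (payoff 9); vs W: M (payoff 5).
No cell has both players best-responding. For instance, Firm 1's best reply to M is V, but against V Firm 2 prefers L over M.

None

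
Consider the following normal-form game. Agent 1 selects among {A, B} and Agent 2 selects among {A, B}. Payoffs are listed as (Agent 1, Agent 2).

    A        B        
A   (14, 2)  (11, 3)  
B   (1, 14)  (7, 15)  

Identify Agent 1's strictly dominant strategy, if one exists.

A strategy is strictly dominant if it gives Agent 1 a strictly higher payoff than every other strategy, against every choice by the opponent.
A strictly dominates: vs A: 14 > 1; vs B: 11 > 7.

A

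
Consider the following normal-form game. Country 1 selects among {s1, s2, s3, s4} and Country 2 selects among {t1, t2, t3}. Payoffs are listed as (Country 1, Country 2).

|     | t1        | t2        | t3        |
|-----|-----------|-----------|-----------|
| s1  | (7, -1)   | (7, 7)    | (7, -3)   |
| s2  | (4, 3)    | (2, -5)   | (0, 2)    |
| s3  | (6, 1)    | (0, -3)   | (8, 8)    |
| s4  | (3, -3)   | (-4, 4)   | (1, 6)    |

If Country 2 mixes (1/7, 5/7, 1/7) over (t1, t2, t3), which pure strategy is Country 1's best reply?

s1

Country 1's best reply maximizes expected payoff against the mix.
s1: (1/7)·7 + (5/7)·7 + (1/7)·7 = 7
s2: (1/7)·4 + (5/7)·2 + (1/7)·0 = 2
s3: (1/7)·6 + (5/7)·0 + (1/7)·8 = 2
s4: (1/7)·3 + (5/7)·(-4) + (1/7)·1 = -16/7
Highest expected payoff is 7, from s1.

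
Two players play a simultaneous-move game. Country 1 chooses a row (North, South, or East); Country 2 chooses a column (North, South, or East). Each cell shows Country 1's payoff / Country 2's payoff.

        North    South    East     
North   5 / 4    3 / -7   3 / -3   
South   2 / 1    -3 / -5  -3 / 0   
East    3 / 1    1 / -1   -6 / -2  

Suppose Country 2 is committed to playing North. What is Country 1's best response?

North

With Country 2 fixed at North, Country 1's payoffs are: North → 5, South → 2, East → 3.
The maximum is 5, achieved by North.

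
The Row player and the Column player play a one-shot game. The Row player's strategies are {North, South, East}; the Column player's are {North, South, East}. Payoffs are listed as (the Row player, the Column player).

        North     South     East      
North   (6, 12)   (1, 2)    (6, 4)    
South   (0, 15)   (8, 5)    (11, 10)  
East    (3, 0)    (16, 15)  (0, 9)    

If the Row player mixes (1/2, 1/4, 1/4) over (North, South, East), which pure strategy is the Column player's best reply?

North

The Column player's best reply maximizes expected payoff against the mix.
North: (1/2)·12 + (1/4)·15 + (1/4)·0 = 39/4
South: (1/2)·2 + (1/4)·5 + (1/4)·15 = 6
East: (1/2)·4 + (1/4)·10 + (1/4)·9 = 27/4
Highest expected payoff is 39/4, from North.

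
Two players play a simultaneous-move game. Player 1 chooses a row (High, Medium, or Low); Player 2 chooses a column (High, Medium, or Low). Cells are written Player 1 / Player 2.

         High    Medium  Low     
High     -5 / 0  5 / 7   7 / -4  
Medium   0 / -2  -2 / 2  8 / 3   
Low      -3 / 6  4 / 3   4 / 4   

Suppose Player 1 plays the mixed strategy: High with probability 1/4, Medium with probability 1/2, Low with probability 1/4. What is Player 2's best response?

Compute Player 2's expected payoff from each pure strategy against the given mix.
High: (1/4)·0 + (1/2)·(-2) + (1/4)·6 = 1/2
Medium: (1/4)·7 + (1/2)·2 + (1/4)·3 = 7/2
Low: (1/4)·(-4) + (1/2)·3 + (1/4)·4 = 3/2
Highest expected payoff is 7/2, from Medium.

Medium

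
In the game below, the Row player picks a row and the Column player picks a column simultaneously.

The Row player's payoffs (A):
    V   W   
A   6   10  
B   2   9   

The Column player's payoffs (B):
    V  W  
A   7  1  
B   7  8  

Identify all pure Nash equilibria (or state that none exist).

(A, V)

Check mutual best responses: a cell is a NE iff neither player can gain by unilaterally deviating.
The Row player's best responses — vs V: A (payoff 6); vs W: A (payoff 10).
The Column player's best responses — vs A: V (payoff 7); vs B: W (payoff 8).
The only mutual best response is (A, V); neither player gains by switching there.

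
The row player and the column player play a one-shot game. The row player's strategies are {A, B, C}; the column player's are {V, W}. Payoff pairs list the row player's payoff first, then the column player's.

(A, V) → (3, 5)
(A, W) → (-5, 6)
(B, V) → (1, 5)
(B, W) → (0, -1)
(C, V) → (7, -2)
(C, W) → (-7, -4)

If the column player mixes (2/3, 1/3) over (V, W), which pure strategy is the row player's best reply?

C

Compute the row player's expected payoff from each pure strategy against the given mix.
A: (2/3)·3 + (1/3)·(-5) = 1/3
B: (2/3)·1 + (1/3)·0 = 2/3
C: (2/3)·7 + (1/3)·(-7) = 7/3
Highest expected payoff is 7/3, from C.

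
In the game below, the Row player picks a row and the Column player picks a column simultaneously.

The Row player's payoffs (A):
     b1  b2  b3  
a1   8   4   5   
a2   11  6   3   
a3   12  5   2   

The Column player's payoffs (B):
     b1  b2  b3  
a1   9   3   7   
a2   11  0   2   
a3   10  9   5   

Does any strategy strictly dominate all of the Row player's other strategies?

None

A strategy is strictly dominant if it gives the Row player a strictly higher payoff than every other strategy, against every choice by the opponent.
a1 is not dominant: against b1, a2 gives 11 > 8.
a2 is not dominant: against b1, a3 gives 12 > 11.
a3 is not dominant: against b2, a2 gives 6 > 5.
No single strategy is best against every opponent action.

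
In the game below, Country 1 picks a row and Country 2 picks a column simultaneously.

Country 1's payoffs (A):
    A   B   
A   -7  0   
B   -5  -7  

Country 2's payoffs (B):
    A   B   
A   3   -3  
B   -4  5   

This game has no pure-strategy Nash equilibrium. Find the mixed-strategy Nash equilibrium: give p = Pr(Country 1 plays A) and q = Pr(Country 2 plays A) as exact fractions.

p = 3/5, q = 7/9

In a mixed NE each player is indifferent between their pure strategies, so the opponent's mix sets the indifference.
Country 2 indifferent between A and B: p·3 + (1−p)·(-4) = p·(-3) + (1−p)·5 ⟹ (-4) + 7p = 5 + (-8)p ⟹ p = 3/5.
Country 1 indifferent between A and B: q·(-7) + (1−q)·0 = q·(-5) + (1−q)·(-7) ⟹ 0 + (-7)q = (-7) + 2q ⟹ q = 7/9.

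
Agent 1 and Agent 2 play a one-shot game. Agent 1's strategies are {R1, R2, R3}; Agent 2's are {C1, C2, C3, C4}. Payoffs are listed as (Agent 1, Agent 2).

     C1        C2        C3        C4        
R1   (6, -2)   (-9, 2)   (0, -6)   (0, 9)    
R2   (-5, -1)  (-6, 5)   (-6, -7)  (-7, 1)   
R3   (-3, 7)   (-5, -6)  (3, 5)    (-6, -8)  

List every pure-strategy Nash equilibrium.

(R1, C4)

A profile is a Nash equilibrium when each player is best-responding to the other.
Agent 1's best responses — vs C1: R1 (payoff 6); vs C2: R3 (payoff -5); vs C3: R3 (payoff 3); vs C4: R1 (payoff 0).
Agent 2's best responses — vs R1: C4 (payoff 9); vs R2: C2 (payoff 5); vs R3: C1 (payoff 7).
The only mutual best response is (R1, C4); neither player gains by switching there.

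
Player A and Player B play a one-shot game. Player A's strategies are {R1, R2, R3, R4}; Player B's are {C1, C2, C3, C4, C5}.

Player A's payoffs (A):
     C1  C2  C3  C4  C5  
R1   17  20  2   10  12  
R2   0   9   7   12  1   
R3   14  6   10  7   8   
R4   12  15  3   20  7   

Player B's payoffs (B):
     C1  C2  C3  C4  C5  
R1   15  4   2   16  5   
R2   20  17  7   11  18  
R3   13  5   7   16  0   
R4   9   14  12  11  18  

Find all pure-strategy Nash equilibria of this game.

No pure-strategy Nash equilibrium

Check mutual best responses: a cell is a NE iff neither player can gain by unilaterally deviating.
Player A's best responses — vs C1: R1 (payoff 17); vs C2: R1 (payoff 20); vs C3: R3 (payoff 10); vs C4: R4 (payoff 20); vs C5: R1 (payoff 12).
Player B's best responses — vs R1: C4 (payoff 16); vs R2: C1 (payoff 20); vs R3: C4 (payoff 16); vs R4: C5 (payoff 18).
No cell has both players best-responding. For instance, Player A's best reply to C3 is R3, but against R3 Player B prefers C4 over C3.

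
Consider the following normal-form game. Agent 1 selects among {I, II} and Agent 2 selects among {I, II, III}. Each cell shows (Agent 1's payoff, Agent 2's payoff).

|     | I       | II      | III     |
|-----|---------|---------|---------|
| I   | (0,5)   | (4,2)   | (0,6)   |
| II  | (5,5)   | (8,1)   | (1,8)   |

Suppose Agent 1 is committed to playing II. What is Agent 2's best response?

With Agent 1 fixed at II, Agent 2's payoffs are: I → 5, II → 1, III → 8.
The maximum is 8, achieved by III.

III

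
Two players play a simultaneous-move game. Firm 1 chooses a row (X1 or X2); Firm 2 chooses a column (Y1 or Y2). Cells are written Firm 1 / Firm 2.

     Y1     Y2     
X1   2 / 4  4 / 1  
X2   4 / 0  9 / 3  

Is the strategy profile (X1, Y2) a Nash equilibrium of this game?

Holding Firm 2 at Y2: Firm 1 gets 4 from X1 but could get 9 by switching to X2. Firm 1 has a profitable deviation.

No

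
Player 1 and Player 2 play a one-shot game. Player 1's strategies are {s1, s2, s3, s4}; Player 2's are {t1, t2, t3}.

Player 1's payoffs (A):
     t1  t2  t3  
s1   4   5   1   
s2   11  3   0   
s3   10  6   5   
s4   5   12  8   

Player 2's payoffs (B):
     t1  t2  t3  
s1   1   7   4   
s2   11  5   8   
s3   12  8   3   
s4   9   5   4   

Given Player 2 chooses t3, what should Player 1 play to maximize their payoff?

s4

With Player 2 fixed at t3, Player 1's payoffs are: s1 → 1, s2 → 0, s3 → 5, s4 → 8.
The maximum is 8, achieved by s4.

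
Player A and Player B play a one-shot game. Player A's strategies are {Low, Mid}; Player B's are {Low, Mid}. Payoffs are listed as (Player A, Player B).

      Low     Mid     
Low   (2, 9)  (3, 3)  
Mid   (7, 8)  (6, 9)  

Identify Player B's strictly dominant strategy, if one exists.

No strictly dominant strategy

A strategy is strictly dominant if it gives Player B a strictly higher payoff than every other strategy, against every choice by the opponent.
Low is not dominant: against Mid, Mid gives 9 > 8.
Mid is not dominant: against Low, Low gives 9 > 3.
No single strategy is best against every opponent action.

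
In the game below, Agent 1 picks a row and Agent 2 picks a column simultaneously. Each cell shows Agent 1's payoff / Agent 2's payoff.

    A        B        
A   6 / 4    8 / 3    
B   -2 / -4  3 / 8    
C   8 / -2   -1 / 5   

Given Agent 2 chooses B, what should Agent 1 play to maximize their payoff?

With Agent 2 fixed at B, Agent 1's payoffs are: A → 8, B → 3, C → -1.
The maximum is 8, achieved by A.

A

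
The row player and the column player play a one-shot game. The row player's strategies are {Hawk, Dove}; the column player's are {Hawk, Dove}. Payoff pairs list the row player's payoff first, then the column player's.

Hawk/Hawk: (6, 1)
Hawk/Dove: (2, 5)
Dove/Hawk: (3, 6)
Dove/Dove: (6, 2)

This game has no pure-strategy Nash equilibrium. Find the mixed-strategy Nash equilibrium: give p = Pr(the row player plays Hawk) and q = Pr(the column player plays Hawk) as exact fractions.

In a mixed NE each player is indifferent between their pure strategies, so the opponent's mix sets the indifference.
The column player indifferent between Hawk and Dove: p·1 + (1−p)·6 = p·5 + (1−p)·2 ⟹ 6 + (-5)p = 2 + 3p ⟹ p = 1/2.
The row player indifferent between Hawk and Dove: q·6 + (1−q)·2 = q·3 + (1−q)·6 ⟹ 2 + 4q = 6 + (-3)q ⟹ q = 4/7.

p = 1/2, q = 4/7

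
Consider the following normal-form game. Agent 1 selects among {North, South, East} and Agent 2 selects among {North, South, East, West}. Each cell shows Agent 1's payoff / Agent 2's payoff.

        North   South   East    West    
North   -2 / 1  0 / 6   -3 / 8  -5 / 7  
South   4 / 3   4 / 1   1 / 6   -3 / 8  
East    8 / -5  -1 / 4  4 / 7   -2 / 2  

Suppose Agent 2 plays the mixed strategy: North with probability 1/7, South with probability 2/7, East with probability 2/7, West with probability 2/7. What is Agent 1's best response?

Compute Agent 1's expected payoff from each pure strategy against the given mix.
North: (1/7)·(-2) + (2/7)·0 + (2/7)·(-3) + (2/7)·(-5) = -18/7
South: (1/7)·4 + (2/7)·4 + (2/7)·1 + (2/7)·(-3) = 8/7
East: (1/7)·8 + (2/7)·(-1) + (2/7)·4 + (2/7)·(-2) = 10/7
Highest expected payoff is 10/7, from East.

East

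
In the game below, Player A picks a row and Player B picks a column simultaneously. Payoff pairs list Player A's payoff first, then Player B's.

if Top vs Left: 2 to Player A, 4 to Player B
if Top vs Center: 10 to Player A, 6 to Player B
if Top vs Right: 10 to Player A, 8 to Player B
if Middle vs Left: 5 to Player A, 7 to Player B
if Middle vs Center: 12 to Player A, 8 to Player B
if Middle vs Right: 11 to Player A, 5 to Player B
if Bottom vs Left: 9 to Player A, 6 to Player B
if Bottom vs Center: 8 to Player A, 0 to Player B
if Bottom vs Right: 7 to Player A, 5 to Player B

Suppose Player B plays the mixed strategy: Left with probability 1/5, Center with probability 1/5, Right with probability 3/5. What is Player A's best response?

Middle

Compute Player A's expected payoff from each pure strategy against the given mix.
Top: (1/5)·2 + (1/5)·10 + (3/5)·10 = 42/5
Middle: (1/5)·5 + (1/5)·12 + (3/5)·11 = 10
Bottom: (1/5)·9 + (1/5)·8 + (3/5)·7 = 38/5
Highest expected payoff is 10, from Middle.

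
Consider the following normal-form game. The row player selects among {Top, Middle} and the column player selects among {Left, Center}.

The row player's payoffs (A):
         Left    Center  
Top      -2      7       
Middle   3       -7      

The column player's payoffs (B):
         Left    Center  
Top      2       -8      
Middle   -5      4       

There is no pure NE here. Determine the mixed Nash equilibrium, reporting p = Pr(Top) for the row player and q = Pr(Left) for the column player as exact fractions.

p = 9/19, q = 14/19

In a mixed NE each player is indifferent between their pure strategies, so the opponent's mix sets the indifference.
The column player indifferent between Left and Center: p·2 + (1−p)·(-5) = p·(-8) + (1−p)·4 ⟹ (-5) + 7p = 4 + (-12)p ⟹ p = 9/19.
The row player indifferent between Top and Middle: q·(-2) + (1−q)·7 = q·3 + (1−q)·(-7) ⟹ 7 + (-9)q = (-7) + 10q ⟹ q = 14/19.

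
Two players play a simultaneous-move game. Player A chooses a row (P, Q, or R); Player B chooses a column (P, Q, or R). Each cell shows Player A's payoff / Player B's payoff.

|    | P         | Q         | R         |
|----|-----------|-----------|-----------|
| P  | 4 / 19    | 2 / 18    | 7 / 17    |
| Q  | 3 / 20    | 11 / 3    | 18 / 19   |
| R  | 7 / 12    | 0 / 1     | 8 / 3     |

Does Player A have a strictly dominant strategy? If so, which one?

No strictly dominant strategy

Check whether one of Player A's strategies beats all alternatives regardless of what the opponent does.
P is not dominant: against P, R gives 7 > 4.
Q is not dominant: against P, P gives 4 > 3.
R is not dominant: against Q, P gives 2 > 0.
No single strategy is best against every opponent action.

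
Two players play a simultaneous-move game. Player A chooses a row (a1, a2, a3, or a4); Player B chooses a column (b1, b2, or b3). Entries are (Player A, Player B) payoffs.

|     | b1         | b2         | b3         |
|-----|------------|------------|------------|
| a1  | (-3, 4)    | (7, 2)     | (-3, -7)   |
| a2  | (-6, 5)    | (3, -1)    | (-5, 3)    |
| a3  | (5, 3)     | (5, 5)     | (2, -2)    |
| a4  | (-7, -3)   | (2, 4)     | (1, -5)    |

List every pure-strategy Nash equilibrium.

A profile is a Nash equilibrium when each player is best-responding to the other.
Player A's best responses — vs b1: a3 (payoff 5); vs b2: a1 (payoff 7); vs b3: a3 (payoff 2).
Player B's best responses — vs a1: b1 (payoff 4); vs a2: b1 (payoff 5); vs a3: b2 (payoff 5); vs a4: b2 (payoff 4).
No cell has both players best-responding. For instance, Player A's best reply to b2 is a1, but against a1 Player B prefers b1 over b2.

None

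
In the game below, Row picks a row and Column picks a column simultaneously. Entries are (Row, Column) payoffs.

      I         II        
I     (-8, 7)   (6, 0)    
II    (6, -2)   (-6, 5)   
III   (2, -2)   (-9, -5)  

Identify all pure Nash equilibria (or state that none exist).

No pure-strategy Nash equilibrium

A profile is a Nash equilibrium when each player is best-responding to the other.
Row's best responses — vs I: II (payoff 6); vs II: I (payoff 6).
Column's best responses — vs I: I (payoff 7); vs II: II (payoff 5); vs III: I (payoff -2).
No cell has both players best-responding. For instance, Row's best reply to I is II, but against II Column prefers II over I.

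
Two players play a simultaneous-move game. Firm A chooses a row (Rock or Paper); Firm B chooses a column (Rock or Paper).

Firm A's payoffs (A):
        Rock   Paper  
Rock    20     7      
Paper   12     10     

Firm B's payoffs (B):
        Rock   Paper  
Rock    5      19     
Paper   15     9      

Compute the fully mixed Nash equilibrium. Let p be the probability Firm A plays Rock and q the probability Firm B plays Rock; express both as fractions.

p = 3/10, q = 3/11

In a mixed NE each player is indifferent between their pure strategies, so the opponent's mix sets the indifference.
Firm B indifferent between Rock and Paper: p·5 + (1−p)·15 = p·19 + (1−p)·9 ⟹ 15 + (-10)p = 9 + 10p ⟹ p = 3/10.
Firm A indifferent between Rock and Paper: q·20 + (1−q)·7 = q·12 + (1−q)·10 ⟹ 7 + 13q = 10 + 2q ⟹ q = 3/11.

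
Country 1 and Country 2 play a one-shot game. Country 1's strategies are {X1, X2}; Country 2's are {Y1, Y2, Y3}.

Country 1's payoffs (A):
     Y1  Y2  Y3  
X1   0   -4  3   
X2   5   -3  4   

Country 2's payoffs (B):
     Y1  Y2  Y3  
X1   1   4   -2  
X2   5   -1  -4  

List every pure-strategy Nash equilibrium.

(X2, Y1)

Check mutual best responses: a cell is a NE iff neither player can gain by unilaterally deviating.
Country 1's best responses — vs Y1: X2 (payoff 5); vs Y2: X2 (payoff -3); vs Y3: X2 (payoff 4).
Country 2's best responses — vs X1: Y2 (payoff 4); vs X2: Y1 (payoff 5).
The only mutual best response is (X2, Y1); neither player gains by switching there.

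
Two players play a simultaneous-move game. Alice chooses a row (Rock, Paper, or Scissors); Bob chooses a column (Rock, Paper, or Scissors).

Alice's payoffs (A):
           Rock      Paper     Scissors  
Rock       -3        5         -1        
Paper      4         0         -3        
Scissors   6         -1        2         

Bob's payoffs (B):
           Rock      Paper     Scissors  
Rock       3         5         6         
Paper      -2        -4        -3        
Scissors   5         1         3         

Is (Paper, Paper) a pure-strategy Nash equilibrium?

Holding Bob at Paper: Alice gets 0 from Paper but could get 5 by switching to Rock. Alice has a profitable deviation.

No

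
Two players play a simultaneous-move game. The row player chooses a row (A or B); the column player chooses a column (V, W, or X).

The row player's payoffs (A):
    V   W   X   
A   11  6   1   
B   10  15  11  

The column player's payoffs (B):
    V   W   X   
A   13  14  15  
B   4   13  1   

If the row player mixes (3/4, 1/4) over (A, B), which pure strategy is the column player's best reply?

W

Compute the column player's expected payoff from each pure strategy against the given mix.
V: (3/4)·13 + (1/4)·4 = 43/4
W: (3/4)·14 + (1/4)·13 = 55/4
X: (3/4)·15 + (1/4)·1 = 23/2
Highest expected payoff is 55/4, from W.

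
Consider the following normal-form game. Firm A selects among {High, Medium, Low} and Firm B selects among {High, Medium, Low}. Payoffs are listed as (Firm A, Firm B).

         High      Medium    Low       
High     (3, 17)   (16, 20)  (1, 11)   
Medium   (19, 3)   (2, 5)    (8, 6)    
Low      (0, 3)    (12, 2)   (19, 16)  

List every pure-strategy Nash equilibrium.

Check mutual best responses: a cell is a NE iff neither player can gain by unilaterally deviating.
Firm A's best responses — vs High: Medium (payoff 19); vs Medium: High (payoff 16); vs Low: Low (payoff 19).
Firm B's best responses — vs High: Medium (payoff 20); vs Medium: Low (payoff 6); vs Low: Low (payoff 16).
Mutual best responses occur at (High, Medium) and (Low, Low); at each, neither player gains by switching.

(High, Medium) and (Low, Low)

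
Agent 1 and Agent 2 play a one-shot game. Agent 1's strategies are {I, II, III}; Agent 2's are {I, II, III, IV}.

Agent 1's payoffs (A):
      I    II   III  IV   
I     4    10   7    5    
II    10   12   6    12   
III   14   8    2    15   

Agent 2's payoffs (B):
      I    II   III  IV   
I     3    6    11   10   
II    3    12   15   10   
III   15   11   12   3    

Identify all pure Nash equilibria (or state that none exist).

(I, III) and (III, I)

Check mutual best responses: a cell is a NE iff neither player can gain by unilaterally deviating.
Agent 1's best responses — vs I: III (payoff 14); vs II: II (payoff 12); vs III: I (payoff 7); vs IV: III (payoff 15).
Agent 2's best responses — vs I: III (payoff 11); vs II: III (payoff 15); vs III: I (payoff 15).
Mutual best responses occur at (I, III) and (III, I); at each, neither player gains by switching.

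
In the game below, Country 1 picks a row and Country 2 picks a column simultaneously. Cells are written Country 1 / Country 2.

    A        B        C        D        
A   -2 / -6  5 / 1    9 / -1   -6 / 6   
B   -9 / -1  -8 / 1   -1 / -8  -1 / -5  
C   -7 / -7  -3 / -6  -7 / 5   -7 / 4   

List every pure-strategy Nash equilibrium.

A profile is a Nash equilibrium when each player is best-responding to the other.
Country 1's best responses — vs A: A (payoff -2); vs B: A (payoff 5); vs C: A (payoff 9); vs D: B (payoff -1).
Country 2's best responses — vs A: D (payoff 6); vs B: B (payoff 1); vs C: C (payoff 5).
No cell has both players best-responding. For instance, Country 1's best reply to A is A, but against A Country 2 prefers D over A.

None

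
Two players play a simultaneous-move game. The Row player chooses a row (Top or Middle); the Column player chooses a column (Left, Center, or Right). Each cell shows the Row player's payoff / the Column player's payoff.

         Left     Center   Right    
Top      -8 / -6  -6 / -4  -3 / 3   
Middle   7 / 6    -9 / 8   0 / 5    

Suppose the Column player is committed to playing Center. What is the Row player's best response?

Top

With the Column player fixed at Center, the Row player's payoffs are: Top → -6, Middle → -9.
The maximum is -6, achieved by Top.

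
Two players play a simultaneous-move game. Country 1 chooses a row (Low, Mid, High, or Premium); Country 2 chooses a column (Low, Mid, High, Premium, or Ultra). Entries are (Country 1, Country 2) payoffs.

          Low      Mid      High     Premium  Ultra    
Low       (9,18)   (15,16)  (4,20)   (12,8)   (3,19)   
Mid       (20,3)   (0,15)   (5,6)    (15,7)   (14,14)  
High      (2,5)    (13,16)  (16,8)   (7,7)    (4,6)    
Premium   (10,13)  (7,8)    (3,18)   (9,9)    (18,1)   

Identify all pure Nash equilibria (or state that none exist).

A profile is a Nash equilibrium when each player is best-responding to the other.
Country 1's best responses — vs Low: Mid (payoff 20); vs Mid: Low (payoff 15); vs High: High (payoff 16); vs Premium: Mid (payoff 15); vs Ultra: Premium (payoff 18).
Country 2's best responses — vs Low: High (payoff 20); vs Mid: Mid (payoff 15); vs High: Mid (payoff 16); vs Premium: High (payoff 18).
No cell has both players best-responding. For instance, Country 1's best reply to Premium is Mid, but against Mid Country 2 prefers Mid over Premium.

There is no pure-strategy Nash equilibrium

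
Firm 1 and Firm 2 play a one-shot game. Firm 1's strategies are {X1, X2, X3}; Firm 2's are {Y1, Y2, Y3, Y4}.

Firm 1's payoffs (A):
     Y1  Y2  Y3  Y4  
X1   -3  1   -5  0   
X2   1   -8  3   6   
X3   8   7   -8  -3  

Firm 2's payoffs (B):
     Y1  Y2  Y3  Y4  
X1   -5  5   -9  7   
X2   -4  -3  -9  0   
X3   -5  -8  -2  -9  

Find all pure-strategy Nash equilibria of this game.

(X2, Y4)

Find each player's best response to every opponent strategy; NE are the intersections.
Firm 1's best responses — vs Y1: X3 (payoff 8); vs Y2: X3 (payoff 7); vs Y3: X2 (payoff 3); vs Y4: X2 (payoff 6).
Firm 2's best responses — vs X1: Y4 (payoff 7); vs X2: Y4 (payoff 0); vs X3: Y3 (payoff -2).
The only mutual best response is (X2, Y4); neither player gains by switching there.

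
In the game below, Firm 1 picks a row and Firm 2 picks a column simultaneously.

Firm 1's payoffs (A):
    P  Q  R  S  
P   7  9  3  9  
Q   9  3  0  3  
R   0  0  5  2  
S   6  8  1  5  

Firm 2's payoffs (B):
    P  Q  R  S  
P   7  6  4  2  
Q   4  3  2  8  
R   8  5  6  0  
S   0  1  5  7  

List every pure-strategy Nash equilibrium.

No pure-strategy Nash equilibrium

Check mutual best responses: a cell is a NE iff neither player can gain by unilaterally deviating.
Firm 1's best responses — vs P: Q (payoff 9); vs Q: P (payoff 9); vs R: R (payoff 5); vs S: P (payoff 9).
Firm 2's best responses — vs P: P (payoff 7); vs Q: S (payoff 8); vs R: P (payoff 8); vs S: S (payoff 7).
No cell has both players best-responding. For instance, Firm 1's best reply to S is P, but against P Firm 2 prefers P over S.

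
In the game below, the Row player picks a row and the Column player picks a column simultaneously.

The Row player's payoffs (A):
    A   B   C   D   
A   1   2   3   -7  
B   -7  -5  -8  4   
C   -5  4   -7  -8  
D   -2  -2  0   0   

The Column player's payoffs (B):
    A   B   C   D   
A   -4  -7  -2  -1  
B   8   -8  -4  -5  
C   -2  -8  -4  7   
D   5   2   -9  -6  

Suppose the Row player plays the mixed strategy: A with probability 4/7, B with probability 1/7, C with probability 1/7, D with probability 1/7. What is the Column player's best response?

A

Compute the Column player's expected payoff from each pure strategy against the given mix.
A: (4/7)·(-4) + (1/7)·8 + (1/7)·(-2) + (1/7)·5 = -5/7
B: (4/7)·(-7) + (1/7)·(-8) + (1/7)·(-8) + (1/7)·2 = -6
C: (4/7)·(-2) + (1/7)·(-4) + (1/7)·(-4) + (1/7)·(-9) = -25/7
D: (4/7)·(-1) + (1/7)·(-5) + (1/7)·7 + (1/7)·(-6) = -8/7
Highest expected payoff is -5/7, from A.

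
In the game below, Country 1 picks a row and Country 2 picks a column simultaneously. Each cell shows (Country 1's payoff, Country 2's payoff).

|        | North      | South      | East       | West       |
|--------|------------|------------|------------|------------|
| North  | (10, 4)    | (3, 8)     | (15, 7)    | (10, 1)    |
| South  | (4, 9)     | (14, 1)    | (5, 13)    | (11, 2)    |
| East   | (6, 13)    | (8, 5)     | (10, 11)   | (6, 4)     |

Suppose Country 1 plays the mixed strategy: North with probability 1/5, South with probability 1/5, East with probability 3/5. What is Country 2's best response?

Country 2's best reply maximizes expected payoff against the mix.
North: (1/5)·4 + (1/5)·9 + (3/5)·13 = 52/5
South: (1/5)·8 + (1/5)·1 + (3/5)·5 = 24/5
East: (1/5)·7 + (1/5)·13 + (3/5)·11 = 53/5
West: (1/5)·1 + (1/5)·2 + (3/5)·4 = 3
Highest expected payoff is 53/5, from East.

East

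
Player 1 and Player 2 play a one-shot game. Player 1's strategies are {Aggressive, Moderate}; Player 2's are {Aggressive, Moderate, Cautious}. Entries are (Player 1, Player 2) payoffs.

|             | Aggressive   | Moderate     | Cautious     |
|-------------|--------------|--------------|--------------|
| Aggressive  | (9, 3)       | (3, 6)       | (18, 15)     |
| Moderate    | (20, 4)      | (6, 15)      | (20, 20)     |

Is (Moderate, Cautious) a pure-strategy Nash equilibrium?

Yes

Holding Player 2 at Cautious: Player 1 gets 20 from Moderate, versus 18 from Aggressive. No profitable deviation for Player 1.
Holding Player 1 at Moderate: Player 2 gets 20 from Cautious, versus 4 from Aggressive, 15 from Moderate. No profitable deviation for Player 2 either.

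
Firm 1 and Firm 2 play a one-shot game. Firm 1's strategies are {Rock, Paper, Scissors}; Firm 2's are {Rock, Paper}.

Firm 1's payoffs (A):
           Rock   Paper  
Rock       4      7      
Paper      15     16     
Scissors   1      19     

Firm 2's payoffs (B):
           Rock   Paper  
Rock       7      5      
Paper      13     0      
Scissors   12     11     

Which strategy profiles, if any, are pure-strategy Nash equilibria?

(Paper, Rock)

Check mutual best responses: a cell is a NE iff neither player can gain by unilaterally deviating.
Firm 1's best responses — vs Rock: Paper (payoff 15); vs Paper: Scissors (payoff 19).
Firm 2's best responses — vs Rock: Rock (payoff 7); vs Paper: Rock (payoff 13); vs Scissors: Rock (payoff 12).
The only mutual best response is (Paper, Rock); neither player gains by switching there.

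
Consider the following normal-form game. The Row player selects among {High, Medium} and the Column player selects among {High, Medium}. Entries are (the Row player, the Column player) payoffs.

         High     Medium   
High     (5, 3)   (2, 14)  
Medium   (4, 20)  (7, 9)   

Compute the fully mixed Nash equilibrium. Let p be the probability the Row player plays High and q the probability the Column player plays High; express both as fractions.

p = 1/2, q = 5/6

Each player's mixing probability is pinned down by making the *other* player indifferent.
The Column player indifferent between High and Medium: p·3 + (1−p)·20 = p·14 + (1−p)·9 ⟹ 20 + (-17)p = 9 + 5p ⟹ p = 1/2.
The Row player indifferent between High and Medium: q·5 + (1−q)·2 = q·4 + (1−q)·7 ⟹ 2 + 3q = 7 + (-3)q ⟹ q = 5/6.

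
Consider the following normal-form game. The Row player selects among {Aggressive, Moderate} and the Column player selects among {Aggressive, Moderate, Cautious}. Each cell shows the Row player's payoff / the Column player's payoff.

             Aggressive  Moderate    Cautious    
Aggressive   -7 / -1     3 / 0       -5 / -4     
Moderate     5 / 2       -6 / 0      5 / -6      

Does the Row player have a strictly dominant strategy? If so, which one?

Check whether one of the Row player's strategies beats all alternatives regardless of what the opponent does.
Aggressive is not dominant: against Aggressive, Moderate gives 5 > -7.
Moderate is not dominant: against Moderate, Aggressive gives 3 > -6.
No single strategy is best against every opponent action.

No strictly dominant strategy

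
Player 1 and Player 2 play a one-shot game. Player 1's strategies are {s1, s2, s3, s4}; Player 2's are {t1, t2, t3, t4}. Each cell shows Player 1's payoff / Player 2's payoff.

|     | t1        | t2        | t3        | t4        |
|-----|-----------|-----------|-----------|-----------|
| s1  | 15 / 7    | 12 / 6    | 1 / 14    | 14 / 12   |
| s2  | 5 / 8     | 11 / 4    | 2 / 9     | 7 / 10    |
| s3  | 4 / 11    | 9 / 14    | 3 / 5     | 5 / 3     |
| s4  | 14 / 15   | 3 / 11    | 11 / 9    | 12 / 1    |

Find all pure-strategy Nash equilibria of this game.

A profile is a Nash equilibrium when each player is best-responding to the other.
Player 1's best responses — vs t1: s1 (payoff 15); vs t2: s1 (payoff 12); vs t3: s4 (payoff 11); vs t4: s1 (payoff 14).
Player 2's best responses — vs s1: t3 (payoff 14); vs s2: t4 (payoff 10); vs s3: t2 (payoff 14); vs s4: t1 (payoff 15).
No cell has both players best-responding. For instance, Player 1's best reply to t2 is s1, but against s1 Player 2 prefers t3 over t2.

No pure-strategy Nash equilibrium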